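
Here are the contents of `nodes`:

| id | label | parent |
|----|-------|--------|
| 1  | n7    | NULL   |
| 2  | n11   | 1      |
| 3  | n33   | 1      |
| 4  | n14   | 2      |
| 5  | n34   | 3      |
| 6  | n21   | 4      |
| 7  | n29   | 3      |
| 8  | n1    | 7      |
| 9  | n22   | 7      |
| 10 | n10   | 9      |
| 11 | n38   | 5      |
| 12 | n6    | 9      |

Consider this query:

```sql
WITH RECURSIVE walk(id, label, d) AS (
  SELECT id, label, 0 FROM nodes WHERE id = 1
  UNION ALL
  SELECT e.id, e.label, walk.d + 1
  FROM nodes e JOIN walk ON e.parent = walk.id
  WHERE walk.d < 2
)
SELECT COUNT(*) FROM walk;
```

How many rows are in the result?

6

Base: id=1 (n7) at d 0.
Iteration 1: rows with parent in {1} -> n11 (id 2, d 1), n33 (id 3, d 1).
Iteration 2: rows with parent in {2,3} -> n14 (id 4, d 2), n34 (id 5, d 2), n29 (id 7, d 2).
Iteration 3: d < 2 fails for all current rows; recursion stops.
Total rows emitted: 6.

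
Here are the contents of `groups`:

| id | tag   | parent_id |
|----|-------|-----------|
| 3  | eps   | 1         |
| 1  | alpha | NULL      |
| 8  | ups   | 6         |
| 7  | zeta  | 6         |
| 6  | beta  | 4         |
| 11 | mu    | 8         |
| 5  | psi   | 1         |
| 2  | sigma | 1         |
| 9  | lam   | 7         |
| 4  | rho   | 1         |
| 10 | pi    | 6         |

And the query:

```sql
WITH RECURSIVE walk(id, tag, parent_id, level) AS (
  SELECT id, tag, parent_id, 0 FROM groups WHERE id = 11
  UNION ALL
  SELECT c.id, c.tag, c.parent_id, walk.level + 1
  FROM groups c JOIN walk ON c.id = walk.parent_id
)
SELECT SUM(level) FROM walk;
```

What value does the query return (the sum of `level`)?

10

Base: id=11 (mu), parent_id=8, level 0.
Iteration 1: join on id=8 -> ups (id 8, parent_id=6, level 1).
Iteration 2: join on id=6 -> beta (id 6, parent_id=4, level 2).
Iteration 3: join on id=4 -> rho (id 4, parent_id=1, level 3).
Iteration 4: join on id=1 -> alpha (id 1, parent_id=NULL, level 4).
Iteration 5: parent_id is NULL; no match; recursion stops.
SUM(level) = 0 + 1 + 2 + 3 + 4 = 10.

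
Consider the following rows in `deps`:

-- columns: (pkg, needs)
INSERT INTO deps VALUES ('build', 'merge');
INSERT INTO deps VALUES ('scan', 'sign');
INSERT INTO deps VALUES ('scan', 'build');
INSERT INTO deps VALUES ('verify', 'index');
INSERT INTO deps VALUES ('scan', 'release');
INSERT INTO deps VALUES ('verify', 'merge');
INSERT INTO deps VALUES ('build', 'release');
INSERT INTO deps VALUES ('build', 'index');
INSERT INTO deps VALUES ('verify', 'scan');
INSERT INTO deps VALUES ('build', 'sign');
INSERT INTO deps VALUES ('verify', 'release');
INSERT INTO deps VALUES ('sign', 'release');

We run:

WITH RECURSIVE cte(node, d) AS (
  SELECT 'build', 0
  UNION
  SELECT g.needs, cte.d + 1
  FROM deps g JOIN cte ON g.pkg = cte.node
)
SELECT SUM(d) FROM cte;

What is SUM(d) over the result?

6

Base: (build, d=0).
Iteration 1: edges from {build} -> (index, d=1), (merge, d=1), (release, d=1), (sign, d=1).
Iteration 2: edges from {index,merge,release,sign} -> (release, d=2).
Iteration 3: no outgoing edges from {release}; recursion stops.
SUM(d) = 0 + 1 + 1 + 1 + 1 + 2 = 6.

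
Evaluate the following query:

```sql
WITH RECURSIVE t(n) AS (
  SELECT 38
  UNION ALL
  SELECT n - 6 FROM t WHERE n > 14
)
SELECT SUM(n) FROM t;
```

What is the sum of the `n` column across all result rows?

130

Base: n=38.
Iteration 1: 38 > 14 holds -> n = 38 - 6 = 32.
Iteration 2: 32 > 14 holds -> n = 32 - 6 = 26.
Iteration 3: 26 > 14 holds -> n = 26 - 6 = 20.
Iteration 4: 20 > 14 holds -> n = 20 - 6 = 14.
Iteration 5: 14 > 14 fails; recursion stops.
SUM(n) = 38 + 32 + 26 + 20 + 14 = 130.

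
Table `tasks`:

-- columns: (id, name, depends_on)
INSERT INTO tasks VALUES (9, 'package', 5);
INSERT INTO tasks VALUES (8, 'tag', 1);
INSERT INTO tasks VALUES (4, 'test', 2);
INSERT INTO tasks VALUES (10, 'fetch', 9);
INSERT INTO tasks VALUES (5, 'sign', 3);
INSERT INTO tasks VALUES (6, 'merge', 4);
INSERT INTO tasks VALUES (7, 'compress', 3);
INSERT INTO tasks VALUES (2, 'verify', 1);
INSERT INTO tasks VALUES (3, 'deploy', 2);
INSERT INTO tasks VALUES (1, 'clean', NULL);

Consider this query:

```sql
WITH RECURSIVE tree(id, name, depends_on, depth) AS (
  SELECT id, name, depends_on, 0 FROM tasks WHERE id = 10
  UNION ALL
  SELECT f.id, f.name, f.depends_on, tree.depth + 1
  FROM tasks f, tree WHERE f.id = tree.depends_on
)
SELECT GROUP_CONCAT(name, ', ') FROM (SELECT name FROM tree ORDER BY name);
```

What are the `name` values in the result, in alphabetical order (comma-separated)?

Base: id=10 (fetch), depends_on=9, depth 0.
Iteration 1: join on id=9 -> package (id 9, depends_on=5, depth 1).
Iteration 2: join on id=5 -> sign (id 5, depends_on=3, depth 2).
Iteration 3: join on id=3 -> deploy (id 3, depends_on=2, depth 3).
Iteration 4: join on id=2 -> verify (id 2, depends_on=1, depth 4).
Iteration 5: join on id=1 -> clean (id 1, depends_on=NULL, depth 5).
Iteration 6: depends_on is NULL; no match; recursion stops.

clean, deploy, fetch, package, sign, verify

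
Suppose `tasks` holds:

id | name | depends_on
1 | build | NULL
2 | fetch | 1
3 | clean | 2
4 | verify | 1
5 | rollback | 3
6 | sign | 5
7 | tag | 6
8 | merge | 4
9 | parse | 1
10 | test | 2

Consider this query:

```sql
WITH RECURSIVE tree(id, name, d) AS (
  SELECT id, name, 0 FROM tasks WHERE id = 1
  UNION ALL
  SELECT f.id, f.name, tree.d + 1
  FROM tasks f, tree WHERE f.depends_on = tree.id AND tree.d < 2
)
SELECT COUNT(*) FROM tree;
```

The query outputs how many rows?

Base: id=1 (build) at d 0.
Iteration 1: rows with depends_on in {1} -> fetch (id 2, d 1), verify (id 4, d 1), parse (id 9, d 1).
Iteration 2: rows with depends_on in {2,4,9} -> clean (id 3, d 2), merge (id 8, d 2), test (id 10, d 2).
Iteration 3: d < 2 fails for all current rows; recursion stops.
Total rows emitted: 7.

7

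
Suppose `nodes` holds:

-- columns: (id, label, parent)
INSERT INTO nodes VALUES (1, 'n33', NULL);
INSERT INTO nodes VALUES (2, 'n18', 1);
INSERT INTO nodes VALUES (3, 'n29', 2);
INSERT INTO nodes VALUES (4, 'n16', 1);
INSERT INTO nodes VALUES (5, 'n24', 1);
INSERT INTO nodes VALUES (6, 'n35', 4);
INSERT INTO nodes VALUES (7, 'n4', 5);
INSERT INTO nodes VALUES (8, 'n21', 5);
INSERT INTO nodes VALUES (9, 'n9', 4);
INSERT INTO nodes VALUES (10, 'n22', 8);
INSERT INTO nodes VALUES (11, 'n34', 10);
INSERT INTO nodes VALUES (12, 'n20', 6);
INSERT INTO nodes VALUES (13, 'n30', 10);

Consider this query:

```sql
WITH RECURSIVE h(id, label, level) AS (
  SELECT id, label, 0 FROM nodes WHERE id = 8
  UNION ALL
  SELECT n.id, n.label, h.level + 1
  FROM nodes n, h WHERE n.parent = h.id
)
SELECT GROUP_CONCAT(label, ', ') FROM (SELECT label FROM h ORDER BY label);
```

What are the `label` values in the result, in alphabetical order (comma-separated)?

n21, n22, n30, n34

Base: id=8 (n21) at level 0.
Iteration 1: rows with parent in {8} -> n22 (id 10, level 1).
Iteration 2: rows with parent in {10} -> n34 (id 11, level 2), n30 (id 13, level 2).
Iteration 3: no rows with parent in {11,13}; recursion stops.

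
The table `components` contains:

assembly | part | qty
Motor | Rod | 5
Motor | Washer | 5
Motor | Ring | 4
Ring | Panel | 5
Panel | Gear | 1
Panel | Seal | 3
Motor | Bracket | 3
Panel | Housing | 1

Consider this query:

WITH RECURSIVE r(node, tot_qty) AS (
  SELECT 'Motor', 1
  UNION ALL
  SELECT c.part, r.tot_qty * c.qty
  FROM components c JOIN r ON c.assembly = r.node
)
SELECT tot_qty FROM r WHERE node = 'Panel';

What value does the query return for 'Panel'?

Base: (Motor, tot_qty=1).
Iteration 1: components of {Motor} -> Bracket = 1*3 = 3, Ring = 1*4 = 4, Rod = 1*5 = 5, Washer = 1*5 = 5.
Iteration 2: components of {Bracket,Ring,Rod,Washer} -> Panel = 4*5 = 20.
Iteration 3: components of {Panel} -> Gear = 20*1 = 20, Housing = 20*1 = 20, Seal = 20*3 = 60.
Iteration 4: no further components; recursion stops.

20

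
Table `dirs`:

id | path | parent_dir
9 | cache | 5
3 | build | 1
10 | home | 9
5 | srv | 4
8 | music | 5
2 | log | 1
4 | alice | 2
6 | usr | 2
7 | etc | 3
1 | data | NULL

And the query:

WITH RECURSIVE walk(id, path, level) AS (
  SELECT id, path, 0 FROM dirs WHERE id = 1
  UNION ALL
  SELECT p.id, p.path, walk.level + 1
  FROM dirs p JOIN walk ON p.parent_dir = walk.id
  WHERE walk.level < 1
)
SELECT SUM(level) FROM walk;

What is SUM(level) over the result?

Base: id=1 (data) at level 0.
Iteration 1: rows with parent_dir in {1} -> log (id 2, level 1), build (id 3, level 1).
Iteration 2: level < 1 fails for all current rows; recursion stops.
SUM(level) = 0 + 1 + 1 = 2.

2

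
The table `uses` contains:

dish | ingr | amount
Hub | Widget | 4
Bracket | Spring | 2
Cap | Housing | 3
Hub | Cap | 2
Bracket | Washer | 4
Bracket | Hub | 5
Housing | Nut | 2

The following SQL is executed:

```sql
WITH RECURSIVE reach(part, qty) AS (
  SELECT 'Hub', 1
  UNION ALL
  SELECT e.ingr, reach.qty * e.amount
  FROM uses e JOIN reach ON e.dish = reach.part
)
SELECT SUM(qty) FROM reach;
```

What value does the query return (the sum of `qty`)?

25

Base: (Hub, qty=1).
Iteration 1: components of {Hub} -> Cap = 1*2 = 2, Widget = 1*4 = 4.
Iteration 2: components of {Cap,Widget} -> Housing = 2*3 = 6.
Iteration 3: components of {Housing} -> Nut = 6*2 = 12.
Iteration 4: no further components; recursion stops.
SUM(qty) = 1 + 2 + 4 + 6 + 12 = 25.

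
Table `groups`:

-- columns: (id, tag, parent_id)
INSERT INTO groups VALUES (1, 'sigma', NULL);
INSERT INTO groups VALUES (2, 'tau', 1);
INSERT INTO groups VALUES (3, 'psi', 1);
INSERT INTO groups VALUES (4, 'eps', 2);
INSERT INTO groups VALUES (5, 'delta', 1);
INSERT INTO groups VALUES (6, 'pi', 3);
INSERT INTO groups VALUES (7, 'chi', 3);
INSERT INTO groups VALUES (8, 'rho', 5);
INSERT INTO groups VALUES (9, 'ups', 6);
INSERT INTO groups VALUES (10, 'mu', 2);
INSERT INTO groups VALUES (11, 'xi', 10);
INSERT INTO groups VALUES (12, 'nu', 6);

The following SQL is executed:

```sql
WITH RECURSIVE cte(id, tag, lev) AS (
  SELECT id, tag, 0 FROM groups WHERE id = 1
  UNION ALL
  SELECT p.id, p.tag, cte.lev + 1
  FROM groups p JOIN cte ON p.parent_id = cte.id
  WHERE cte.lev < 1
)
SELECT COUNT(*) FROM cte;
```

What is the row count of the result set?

4

Base: id=1 (sigma) at lev 0.
Iteration 1: rows with parent_id in {1} -> tau (id 2, lev 1), psi (id 3, lev 1), delta (id 5, lev 1).
Iteration 2: lev < 1 fails for all current rows; recursion stops.
Total rows emitted: 4.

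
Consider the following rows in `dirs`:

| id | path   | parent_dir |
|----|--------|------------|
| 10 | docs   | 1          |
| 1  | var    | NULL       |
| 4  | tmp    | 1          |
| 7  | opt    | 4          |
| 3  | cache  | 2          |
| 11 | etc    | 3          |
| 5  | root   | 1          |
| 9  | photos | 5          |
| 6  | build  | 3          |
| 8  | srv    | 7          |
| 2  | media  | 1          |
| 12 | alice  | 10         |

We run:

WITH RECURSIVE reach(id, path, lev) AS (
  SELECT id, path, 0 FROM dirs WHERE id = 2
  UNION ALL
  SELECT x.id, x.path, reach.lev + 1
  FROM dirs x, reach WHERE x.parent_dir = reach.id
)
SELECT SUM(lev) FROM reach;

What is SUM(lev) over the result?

Base: id=2 (media) at lev 0.
Iteration 1: rows with parent_dir in {2} -> cache (id 3, lev 1).
Iteration 2: rows with parent_dir in {3} -> build (id 6, lev 2), etc (id 11, lev 2).
Iteration 3: no rows with parent_dir in {6,11}; recursion stops.
SUM(lev) = 0 + 1 + 2 + 2 = 5.

5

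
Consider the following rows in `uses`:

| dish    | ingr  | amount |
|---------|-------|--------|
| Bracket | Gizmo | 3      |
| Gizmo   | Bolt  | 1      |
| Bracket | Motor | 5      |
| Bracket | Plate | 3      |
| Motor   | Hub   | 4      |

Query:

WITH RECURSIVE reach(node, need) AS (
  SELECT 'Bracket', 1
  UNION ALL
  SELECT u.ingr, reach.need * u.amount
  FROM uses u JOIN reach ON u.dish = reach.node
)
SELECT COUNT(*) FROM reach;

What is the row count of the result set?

6

Base: (Bracket, need=1).
Iteration 1: components of {Bracket} -> Gizmo = 1*3 = 3, Motor = 1*5 = 5, Plate = 1*3 = 3.
Iteration 2: components of {Gizmo,Motor,Plate} -> Bolt = 3*1 = 3, Hub = 5*4 = 20.
Iteration 3: no further components; recursion stops.
Total rows emitted: 6.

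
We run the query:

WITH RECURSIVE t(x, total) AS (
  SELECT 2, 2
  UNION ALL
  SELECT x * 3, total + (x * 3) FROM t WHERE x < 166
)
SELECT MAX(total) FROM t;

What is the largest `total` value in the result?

728

Base: x=2, total=2.
Iteration 1: 2 < 166 holds -> x = 2 * 3 = 6, total = 2 + 6 = 8.
Iteration 2: 6 < 166 holds -> x = 6 * 3 = 18, total = 8 + 18 = 26.
Iteration 3: 18 < 166 holds -> x = 18 * 3 = 54, total = 26 + 54 = 80.
Iteration 4: 54 < 166 holds -> x = 54 * 3 = 162, total = 80 + 162 = 242.
Iteration 5: 162 < 166 holds -> x = 162 * 3 = 486, total = 242 + 486 = 728.
Iteration 6: 486 < 166 fails; recursion stops.
total values: 2, 8, 26, 80, 242, 728; the maximum is 728.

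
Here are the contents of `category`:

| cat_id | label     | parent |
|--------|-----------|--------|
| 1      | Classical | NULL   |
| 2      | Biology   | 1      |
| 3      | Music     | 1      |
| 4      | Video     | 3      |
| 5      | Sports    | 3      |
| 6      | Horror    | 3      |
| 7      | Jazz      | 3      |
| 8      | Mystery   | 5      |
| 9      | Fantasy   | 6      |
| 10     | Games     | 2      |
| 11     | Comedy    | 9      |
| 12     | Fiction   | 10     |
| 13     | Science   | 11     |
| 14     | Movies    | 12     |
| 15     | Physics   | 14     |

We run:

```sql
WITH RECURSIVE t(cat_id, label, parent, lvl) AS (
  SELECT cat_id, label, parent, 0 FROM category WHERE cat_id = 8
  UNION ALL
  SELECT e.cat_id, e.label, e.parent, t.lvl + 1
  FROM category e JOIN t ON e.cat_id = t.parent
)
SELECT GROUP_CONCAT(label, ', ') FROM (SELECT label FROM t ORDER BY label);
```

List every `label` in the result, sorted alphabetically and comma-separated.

Base: cat_id=8 (Mystery), parent=5, lvl 0.
Iteration 1: join on cat_id=5 -> Sports (id 5, parent=3, lvl 1).
Iteration 2: join on cat_id=3 -> Music (id 3, parent=1, lvl 2).
Iteration 3: join on cat_id=1 -> Classical (id 1, parent=NULL, lvl 3).
Iteration 4: parent is NULL; no match; recursion stops.

Classical, Music, Mystery, Sports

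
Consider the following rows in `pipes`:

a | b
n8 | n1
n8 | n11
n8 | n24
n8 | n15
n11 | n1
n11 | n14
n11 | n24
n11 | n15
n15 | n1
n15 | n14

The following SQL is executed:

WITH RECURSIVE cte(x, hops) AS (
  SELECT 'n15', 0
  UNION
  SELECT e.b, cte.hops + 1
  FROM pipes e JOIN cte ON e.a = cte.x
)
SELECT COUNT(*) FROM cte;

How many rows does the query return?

Base: (n15, hops=0).
Iteration 1: edges from {n15} -> (n1, hops=1), (n14, hops=1).
Iteration 2: no outgoing edges from {n1,n14}; recursion stops.
Total rows emitted: 3.

3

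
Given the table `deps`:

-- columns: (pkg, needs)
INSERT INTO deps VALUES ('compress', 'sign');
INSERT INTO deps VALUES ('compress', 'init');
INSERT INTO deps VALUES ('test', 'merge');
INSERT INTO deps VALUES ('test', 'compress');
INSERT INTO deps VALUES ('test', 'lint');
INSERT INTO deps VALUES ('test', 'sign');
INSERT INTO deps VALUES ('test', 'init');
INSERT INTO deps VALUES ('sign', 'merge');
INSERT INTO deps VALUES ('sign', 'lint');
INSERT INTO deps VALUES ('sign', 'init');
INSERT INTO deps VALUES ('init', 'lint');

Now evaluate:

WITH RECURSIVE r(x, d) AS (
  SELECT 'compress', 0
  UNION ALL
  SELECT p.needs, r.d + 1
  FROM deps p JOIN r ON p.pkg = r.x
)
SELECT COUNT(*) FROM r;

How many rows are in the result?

8

Base: (compress, d=0).
Iteration 1: edges from {compress} -> (init, d=1), (sign, d=1).
Iteration 2: edges from {init,sign} -> (init, d=2), (lint, d=2) x2, (merge, d=2). [UNION ALL keeps all 4 new rows, including repeats]
Iteration 3: edges from {init,lint,merge} -> (lint, d=3).
Iteration 4: no outgoing edges from {lint}; recursion stops.
Total rows emitted: 8.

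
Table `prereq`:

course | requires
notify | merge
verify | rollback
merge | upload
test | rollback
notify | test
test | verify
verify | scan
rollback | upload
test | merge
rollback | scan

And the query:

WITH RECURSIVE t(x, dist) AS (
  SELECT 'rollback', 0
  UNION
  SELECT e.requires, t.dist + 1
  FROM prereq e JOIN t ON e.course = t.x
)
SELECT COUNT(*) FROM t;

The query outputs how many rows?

3

Base: (rollback, dist=0).
Iteration 1: edges from {rollback} -> (scan, dist=1), (upload, dist=1).
Iteration 2: no outgoing edges from {scan,upload}; recursion stops.
Total rows emitted: 3.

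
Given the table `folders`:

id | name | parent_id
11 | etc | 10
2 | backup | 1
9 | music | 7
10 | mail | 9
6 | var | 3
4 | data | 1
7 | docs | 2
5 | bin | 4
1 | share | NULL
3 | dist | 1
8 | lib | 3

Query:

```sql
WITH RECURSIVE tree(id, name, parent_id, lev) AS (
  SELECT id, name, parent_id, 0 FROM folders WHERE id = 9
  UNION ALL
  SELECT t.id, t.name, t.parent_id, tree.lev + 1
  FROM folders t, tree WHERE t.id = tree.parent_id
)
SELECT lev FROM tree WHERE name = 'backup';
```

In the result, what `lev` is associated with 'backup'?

Base: id=9 (music), parent_id=7, lev 0.
Iteration 1: join on id=7 -> docs (id 7, parent_id=2, lev 1).
Iteration 2: join on id=2 -> backup (id 2, parent_id=1, lev 2).
Iteration 3: join on id=1 -> share (id 1, parent_id=NULL, lev 3).
Iteration 4: parent_id is NULL; no match; recursion stops.

2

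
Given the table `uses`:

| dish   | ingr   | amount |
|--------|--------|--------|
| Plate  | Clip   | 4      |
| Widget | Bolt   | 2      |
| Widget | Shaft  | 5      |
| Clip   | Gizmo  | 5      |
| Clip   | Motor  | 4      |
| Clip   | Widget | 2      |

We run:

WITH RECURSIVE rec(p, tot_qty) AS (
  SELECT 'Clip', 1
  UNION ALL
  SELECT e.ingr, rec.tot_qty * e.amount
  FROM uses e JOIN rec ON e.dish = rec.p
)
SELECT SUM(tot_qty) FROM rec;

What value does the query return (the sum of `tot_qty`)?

Base: (Clip, tot_qty=1).
Iteration 1: components of {Clip} -> Gizmo = 1*5 = 5, Motor = 1*4 = 4, Widget = 1*2 = 2.
Iteration 2: components of {Gizmo,Motor,Widget} -> Bolt = 2*2 = 4, Shaft = 2*5 = 10.
Iteration 3: no further components; recursion stops.
SUM(tot_qty) = 1 + 2 + 4 + 5 + 10 + 4 = 26.

26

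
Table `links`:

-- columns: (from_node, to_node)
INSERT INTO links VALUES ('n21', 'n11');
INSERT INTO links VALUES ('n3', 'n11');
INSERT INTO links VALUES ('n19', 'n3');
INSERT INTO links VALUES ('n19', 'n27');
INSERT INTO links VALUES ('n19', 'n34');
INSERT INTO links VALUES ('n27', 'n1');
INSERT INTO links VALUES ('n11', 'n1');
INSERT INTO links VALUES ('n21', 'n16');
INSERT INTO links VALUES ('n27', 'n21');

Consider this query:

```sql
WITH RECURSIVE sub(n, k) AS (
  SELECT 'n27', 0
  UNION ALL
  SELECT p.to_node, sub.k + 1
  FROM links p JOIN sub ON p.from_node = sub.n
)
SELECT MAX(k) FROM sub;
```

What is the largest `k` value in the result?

Base: (n27, k=0).
Iteration 1: edges from {n27} -> (n1, k=1), (n21, k=1).
Iteration 2: edges from {n1,n21} -> (n11, k=2), (n16, k=2).
Iteration 3: edges from {n11,n16} -> (n1, k=3).
Iteration 4: no outgoing edges from {n1}; recursion stops.
k values: 0, 1, 1, 2, 2, 3; the maximum is 3.

3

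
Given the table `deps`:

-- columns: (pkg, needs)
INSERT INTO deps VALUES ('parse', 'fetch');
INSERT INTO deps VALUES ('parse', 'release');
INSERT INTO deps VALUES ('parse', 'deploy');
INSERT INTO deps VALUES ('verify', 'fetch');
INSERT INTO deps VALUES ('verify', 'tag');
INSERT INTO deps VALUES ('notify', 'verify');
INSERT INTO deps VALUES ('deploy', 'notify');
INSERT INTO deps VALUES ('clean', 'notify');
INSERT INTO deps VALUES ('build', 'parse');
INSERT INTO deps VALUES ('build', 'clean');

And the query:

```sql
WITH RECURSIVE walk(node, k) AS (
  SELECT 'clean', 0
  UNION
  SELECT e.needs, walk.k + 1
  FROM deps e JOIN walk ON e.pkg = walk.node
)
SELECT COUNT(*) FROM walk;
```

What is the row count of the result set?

Base: (clean, k=0).
Iteration 1: edges from {clean} -> (notify, k=1).
Iteration 2: edges from {notify} -> (verify, k=2).
Iteration 3: edges from {verify} -> (fetch, k=3), (tag, k=3).
Iteration 4: no outgoing edges from {fetch,tag}; recursion stops.
Total rows emitted: 5.

5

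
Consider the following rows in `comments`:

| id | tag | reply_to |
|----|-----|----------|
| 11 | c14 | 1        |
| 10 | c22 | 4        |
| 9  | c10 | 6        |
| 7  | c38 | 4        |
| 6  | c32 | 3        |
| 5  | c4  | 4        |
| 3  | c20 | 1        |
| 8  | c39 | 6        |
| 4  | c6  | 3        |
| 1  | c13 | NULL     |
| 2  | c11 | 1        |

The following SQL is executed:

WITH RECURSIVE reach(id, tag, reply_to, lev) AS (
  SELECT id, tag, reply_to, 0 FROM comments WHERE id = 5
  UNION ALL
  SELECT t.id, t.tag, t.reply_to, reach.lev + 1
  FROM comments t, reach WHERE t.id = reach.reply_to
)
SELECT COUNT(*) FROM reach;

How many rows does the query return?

Base: id=5 (c4), reply_to=4, lev 0.
Iteration 1: join on id=4 -> c6 (id 4, reply_to=3, lev 1).
Iteration 2: join on id=3 -> c20 (id 3, reply_to=1, lev 2).
Iteration 3: join on id=1 -> c13 (id 1, reply_to=NULL, lev 3).
Iteration 4: reply_to is NULL; no match; recursion stops.
Total rows emitted: 4.

4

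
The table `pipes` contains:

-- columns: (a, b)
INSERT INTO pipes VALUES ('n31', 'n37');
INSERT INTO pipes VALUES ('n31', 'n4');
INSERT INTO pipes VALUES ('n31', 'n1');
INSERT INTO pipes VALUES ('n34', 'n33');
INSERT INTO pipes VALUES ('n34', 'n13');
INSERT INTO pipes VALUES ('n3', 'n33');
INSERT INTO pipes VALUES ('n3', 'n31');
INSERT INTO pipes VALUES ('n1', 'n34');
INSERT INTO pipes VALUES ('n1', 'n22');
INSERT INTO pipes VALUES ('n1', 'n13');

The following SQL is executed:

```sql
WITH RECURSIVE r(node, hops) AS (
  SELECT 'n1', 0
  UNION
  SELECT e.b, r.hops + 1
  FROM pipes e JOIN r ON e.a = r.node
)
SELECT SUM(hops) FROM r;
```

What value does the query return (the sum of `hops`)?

Base: (n1, hops=0).
Iteration 1: edges from {n1} -> (n13, hops=1), (n22, hops=1), (n34, hops=1).
Iteration 2: edges from {n13,n22,n34} -> (n13, hops=2), (n33, hops=2).
Iteration 3: no outgoing edges from {n13,n33}; recursion stops.
SUM(hops) = 0 + 1 + 1 + 1 + 2 + 2 = 7.

7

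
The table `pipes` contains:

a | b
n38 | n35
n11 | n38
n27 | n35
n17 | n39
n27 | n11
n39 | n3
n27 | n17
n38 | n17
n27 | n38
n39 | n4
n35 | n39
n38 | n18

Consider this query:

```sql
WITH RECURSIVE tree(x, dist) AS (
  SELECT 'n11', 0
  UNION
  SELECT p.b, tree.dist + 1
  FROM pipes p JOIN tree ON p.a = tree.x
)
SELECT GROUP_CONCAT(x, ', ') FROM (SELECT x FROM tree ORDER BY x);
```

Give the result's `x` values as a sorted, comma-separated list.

Base: (n11, dist=0).
Iteration 1: edges from {n11} -> (n38, dist=1).
Iteration 2: edges from {n38} -> (n17, dist=2), (n18, dist=2), (n35, dist=2).
Iteration 3: edges from {n17,n18,n35} -> (n39, dist=3). [UNION drops 1 duplicate row(s)]
Iteration 4: edges from {n39} -> (n3, dist=4), (n4, dist=4).
Iteration 5: no outgoing edges from {n3,n4}; recursion stops.

n11, n17, n18, n3, n35, n38, n39, n4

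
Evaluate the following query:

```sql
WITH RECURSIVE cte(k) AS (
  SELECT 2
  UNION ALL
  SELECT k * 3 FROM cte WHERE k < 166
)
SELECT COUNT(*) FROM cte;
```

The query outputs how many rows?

Base: k=2.
Iteration 1: 2 < 166 holds -> k = 2 * 3 = 6.
Iteration 2: 6 < 166 holds -> k = 6 * 3 = 18.
Iteration 3: 18 < 166 holds -> k = 18 * 3 = 54.
Iteration 4: 54 < 166 holds -> k = 54 * 3 = 162.
Iteration 5: 162 < 166 holds -> k = 162 * 3 = 486.
Iteration 6: 486 < 166 fails; recursion stops.
Total rows emitted: 6.

6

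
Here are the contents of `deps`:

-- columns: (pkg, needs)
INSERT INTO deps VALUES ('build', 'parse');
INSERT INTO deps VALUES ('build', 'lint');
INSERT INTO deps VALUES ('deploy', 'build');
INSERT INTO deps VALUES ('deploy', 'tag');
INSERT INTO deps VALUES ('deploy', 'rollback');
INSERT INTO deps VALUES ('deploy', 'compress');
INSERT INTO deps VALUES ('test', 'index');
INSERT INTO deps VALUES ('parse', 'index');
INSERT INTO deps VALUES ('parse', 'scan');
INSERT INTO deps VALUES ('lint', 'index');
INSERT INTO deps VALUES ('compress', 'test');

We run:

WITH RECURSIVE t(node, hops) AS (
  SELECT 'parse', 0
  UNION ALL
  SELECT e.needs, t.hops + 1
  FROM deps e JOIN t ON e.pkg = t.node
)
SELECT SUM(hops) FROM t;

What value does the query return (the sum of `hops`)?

2

Base: (parse, hops=0).
Iteration 1: edges from {parse} -> (index, hops=1), (scan, hops=1).
Iteration 2: no outgoing edges from {index,scan}; recursion stops.
SUM(hops) = 0 + 1 + 1 = 2.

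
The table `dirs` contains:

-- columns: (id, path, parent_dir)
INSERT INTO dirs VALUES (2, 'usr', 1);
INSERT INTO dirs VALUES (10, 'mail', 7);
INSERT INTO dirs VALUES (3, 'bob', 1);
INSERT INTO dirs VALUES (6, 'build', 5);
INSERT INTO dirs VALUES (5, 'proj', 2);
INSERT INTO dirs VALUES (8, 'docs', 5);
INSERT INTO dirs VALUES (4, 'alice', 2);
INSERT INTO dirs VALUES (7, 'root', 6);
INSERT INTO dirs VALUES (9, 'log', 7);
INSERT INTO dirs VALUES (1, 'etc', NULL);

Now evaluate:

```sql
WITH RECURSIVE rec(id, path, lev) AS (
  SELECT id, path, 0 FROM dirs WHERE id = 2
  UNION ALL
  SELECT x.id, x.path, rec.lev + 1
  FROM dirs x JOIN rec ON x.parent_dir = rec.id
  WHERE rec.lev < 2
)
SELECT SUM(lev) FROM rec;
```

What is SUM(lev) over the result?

Base: id=2 (usr) at lev 0.
Iteration 1: rows with parent_dir in {2} -> alice (id 4, lev 1), proj (id 5, lev 1).
Iteration 2: rows with parent_dir in {4,5} -> build (id 6, lev 2), docs (id 8, lev 2).
Iteration 3: lev < 2 fails for all current rows; recursion stops.
SUM(lev) = 0 + 1 + 1 + 2 + 2 = 6.

6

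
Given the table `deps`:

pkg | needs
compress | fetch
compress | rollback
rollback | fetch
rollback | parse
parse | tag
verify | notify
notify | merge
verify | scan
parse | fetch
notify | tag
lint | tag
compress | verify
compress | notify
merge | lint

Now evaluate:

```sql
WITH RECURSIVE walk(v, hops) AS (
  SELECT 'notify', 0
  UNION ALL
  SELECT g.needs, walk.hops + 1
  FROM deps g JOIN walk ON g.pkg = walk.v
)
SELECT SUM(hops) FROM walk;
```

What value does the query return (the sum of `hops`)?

7

Base: (notify, hops=0).
Iteration 1: edges from {notify} -> (merge, hops=1), (tag, hops=1).
Iteration 2: edges from {merge,tag} -> (lint, hops=2).
Iteration 3: edges from {lint} -> (tag, hops=3).
Iteration 4: no outgoing edges from {tag}; recursion stops.
SUM(hops) = 0 + 1 + 1 + 2 + 3 = 7.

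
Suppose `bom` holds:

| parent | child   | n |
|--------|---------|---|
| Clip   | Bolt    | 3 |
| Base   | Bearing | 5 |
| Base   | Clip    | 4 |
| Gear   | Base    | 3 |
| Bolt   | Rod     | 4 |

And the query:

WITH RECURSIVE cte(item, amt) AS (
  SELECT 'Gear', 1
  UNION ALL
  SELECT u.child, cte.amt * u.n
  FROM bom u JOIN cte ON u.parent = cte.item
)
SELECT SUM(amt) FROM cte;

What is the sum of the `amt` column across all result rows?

Base: (Gear, amt=1).
Iteration 1: components of {Gear} -> Base = 1*3 = 3.
Iteration 2: components of {Base} -> Bearing = 3*5 = 15, Clip = 3*4 = 12.
Iteration 3: components of {Bearing,Clip} -> Bolt = 12*3 = 36.
Iteration 4: components of {Bolt} -> Rod = 36*4 = 144.
Iteration 5: no further components; recursion stops.
SUM(amt) = 1 + 3 + 12 + 15 + 36 + 144 = 211.

211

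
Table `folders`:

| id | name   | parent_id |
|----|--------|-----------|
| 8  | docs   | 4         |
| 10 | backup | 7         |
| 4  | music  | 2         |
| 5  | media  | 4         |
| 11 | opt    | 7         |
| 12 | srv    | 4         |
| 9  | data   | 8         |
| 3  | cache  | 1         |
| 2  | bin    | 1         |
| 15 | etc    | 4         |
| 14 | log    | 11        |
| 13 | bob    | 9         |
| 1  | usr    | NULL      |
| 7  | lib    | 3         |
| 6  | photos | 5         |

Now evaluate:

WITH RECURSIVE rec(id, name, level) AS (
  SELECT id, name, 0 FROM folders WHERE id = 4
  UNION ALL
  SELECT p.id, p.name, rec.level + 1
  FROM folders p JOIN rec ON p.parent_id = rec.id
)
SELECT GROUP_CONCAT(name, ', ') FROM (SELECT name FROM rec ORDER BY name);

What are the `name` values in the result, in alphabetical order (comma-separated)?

bob, data, docs, etc, media, music, photos, srv

Base: id=4 (music) at level 0.
Iteration 1: rows with parent_id in {4} -> media (id 5, level 1), docs (id 8, level 1), srv (id 12, level 1), etc (id 15, level 1).
Iteration 2: rows with parent_id in {5,8,12,15} -> photos (id 6, level 2), data (id 9, level 2).
Iteration 3: rows with parent_id in {6,9} -> bob (id 13, level 3).
Iteration 4: no rows with parent_id in {13}; recursion stops.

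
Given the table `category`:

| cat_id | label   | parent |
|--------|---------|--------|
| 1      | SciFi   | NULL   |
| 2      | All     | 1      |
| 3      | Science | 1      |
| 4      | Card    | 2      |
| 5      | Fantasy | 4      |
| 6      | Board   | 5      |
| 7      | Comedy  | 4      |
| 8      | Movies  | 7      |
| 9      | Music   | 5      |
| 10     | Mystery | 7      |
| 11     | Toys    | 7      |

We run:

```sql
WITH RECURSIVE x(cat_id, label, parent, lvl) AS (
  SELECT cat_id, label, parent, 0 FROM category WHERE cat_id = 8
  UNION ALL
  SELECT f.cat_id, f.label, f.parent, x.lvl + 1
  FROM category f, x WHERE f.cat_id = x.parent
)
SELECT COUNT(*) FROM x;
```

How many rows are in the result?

Base: cat_id=8 (Movies), parent=7, lvl 0.
Iteration 1: join on cat_id=7 -> Comedy (id 7, parent=4, lvl 1).
Iteration 2: join on cat_id=4 -> Card (id 4, parent=2, lvl 2).
Iteration 3: join on cat_id=2 -> All (id 2, parent=1, lvl 3).
Iteration 4: join on cat_id=1 -> SciFi (id 1, parent=NULL, lvl 4).
Iteration 5: parent is NULL; no match; recursion stops.
Total rows emitted: 5.

5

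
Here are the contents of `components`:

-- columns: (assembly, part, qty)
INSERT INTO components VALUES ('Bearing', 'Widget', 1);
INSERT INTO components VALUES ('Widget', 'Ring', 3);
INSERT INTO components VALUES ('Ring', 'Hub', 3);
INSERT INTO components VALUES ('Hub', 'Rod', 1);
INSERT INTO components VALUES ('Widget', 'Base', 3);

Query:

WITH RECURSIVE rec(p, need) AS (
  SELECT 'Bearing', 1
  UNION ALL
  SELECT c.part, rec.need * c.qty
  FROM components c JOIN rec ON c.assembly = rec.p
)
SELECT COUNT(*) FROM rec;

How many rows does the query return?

Base: (Bearing, need=1).
Iteration 1: components of {Bearing} -> Widget = 1*1 = 1.
Iteration 2: components of {Widget} -> Base = 1*3 = 3, Ring = 1*3 = 3.
Iteration 3: components of {Base,Ring} -> Hub = 3*3 = 9.
Iteration 4: components of {Hub} -> Rod = 9*1 = 9.
Iteration 5: no further components; recursion stops.
Total rows emitted: 6.

6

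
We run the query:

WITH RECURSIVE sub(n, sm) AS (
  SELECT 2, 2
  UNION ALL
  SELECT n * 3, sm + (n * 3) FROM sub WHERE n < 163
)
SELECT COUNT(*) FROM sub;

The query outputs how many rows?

6

Base: n=2, sm=2.
Iteration 1: 2 < 163 holds -> n = 2 * 3 = 6, sm = 2 + 6 = 8.
Iteration 2: 6 < 163 holds -> n = 6 * 3 = 18, sm = 8 + 18 = 26.
Iteration 3: 18 < 163 holds -> n = 18 * 3 = 54, sm = 26 + 54 = 80.
Iteration 4: 54 < 163 holds -> n = 54 * 3 = 162, sm = 80 + 162 = 242.
Iteration 5: 162 < 163 holds -> n = 162 * 3 = 486, sm = 242 + 486 = 728.
Iteration 6: 486 < 163 fails; recursion stops.
Total rows emitted: 6.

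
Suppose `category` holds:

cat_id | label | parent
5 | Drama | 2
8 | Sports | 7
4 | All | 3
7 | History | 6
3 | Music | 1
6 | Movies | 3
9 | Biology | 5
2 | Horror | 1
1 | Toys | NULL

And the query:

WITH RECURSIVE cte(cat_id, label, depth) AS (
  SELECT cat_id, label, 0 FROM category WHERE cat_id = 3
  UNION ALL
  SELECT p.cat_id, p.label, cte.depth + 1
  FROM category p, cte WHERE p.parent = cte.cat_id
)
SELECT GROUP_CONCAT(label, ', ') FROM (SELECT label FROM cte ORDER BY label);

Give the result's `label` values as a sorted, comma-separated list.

Base: cat_id=3 (Music) at depth 0.
Iteration 1: rows with parent in {3} -> All (id 4, depth 1), Movies (id 6, depth 1).
Iteration 2: rows with parent in {4,6} -> History (id 7, depth 2).
Iteration 3: rows with parent in {7} -> Sports (id 8, depth 3).
Iteration 4: no rows with parent in {8}; recursion stops.

All, History, Movies, Music, Sports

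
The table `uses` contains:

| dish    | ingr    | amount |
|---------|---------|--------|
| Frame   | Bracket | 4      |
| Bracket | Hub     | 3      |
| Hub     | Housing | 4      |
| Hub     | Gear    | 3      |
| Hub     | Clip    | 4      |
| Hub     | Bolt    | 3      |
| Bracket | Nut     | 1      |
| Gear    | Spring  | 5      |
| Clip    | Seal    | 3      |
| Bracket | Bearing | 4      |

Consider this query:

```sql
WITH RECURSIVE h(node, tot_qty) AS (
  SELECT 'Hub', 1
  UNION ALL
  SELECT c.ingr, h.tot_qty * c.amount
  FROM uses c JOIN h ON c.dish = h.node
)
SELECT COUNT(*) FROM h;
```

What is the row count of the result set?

7

Base: (Hub, tot_qty=1).
Iteration 1: components of {Hub} -> Bolt = 1*3 = 3, Clip = 1*4 = 4, Gear = 1*3 = 3, Housing = 1*4 = 4.
Iteration 2: components of {Bolt,Clip,Gear,Housing} -> Seal = 4*3 = 12, Spring = 3*5 = 15.
Iteration 3: no further components; recursion stops.
Total rows emitted: 7.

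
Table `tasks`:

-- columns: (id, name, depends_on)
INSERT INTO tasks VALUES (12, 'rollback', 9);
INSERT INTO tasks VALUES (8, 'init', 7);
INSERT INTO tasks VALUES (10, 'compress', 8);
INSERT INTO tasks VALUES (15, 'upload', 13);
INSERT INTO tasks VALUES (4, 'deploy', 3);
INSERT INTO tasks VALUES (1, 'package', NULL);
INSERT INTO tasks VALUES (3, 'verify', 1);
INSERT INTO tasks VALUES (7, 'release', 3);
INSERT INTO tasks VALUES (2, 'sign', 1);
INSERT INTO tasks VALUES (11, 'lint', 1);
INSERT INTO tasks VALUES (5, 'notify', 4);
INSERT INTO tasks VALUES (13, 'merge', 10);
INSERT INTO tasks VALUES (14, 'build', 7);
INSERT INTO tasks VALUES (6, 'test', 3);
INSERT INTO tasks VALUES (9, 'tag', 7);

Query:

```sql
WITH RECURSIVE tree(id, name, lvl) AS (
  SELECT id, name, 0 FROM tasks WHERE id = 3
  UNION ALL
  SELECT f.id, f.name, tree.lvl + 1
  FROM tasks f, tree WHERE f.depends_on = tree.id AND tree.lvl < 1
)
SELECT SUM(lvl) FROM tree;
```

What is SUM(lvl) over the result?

3

Base: id=3 (verify) at lvl 0.
Iteration 1: rows with depends_on in {3} -> deploy (id 4, lvl 1), test (id 6, lvl 1), release (id 7, lvl 1).
Iteration 2: lvl < 1 fails for all current rows; recursion stops.
SUM(lvl) = 0 + 1 + 1 + 1 = 3.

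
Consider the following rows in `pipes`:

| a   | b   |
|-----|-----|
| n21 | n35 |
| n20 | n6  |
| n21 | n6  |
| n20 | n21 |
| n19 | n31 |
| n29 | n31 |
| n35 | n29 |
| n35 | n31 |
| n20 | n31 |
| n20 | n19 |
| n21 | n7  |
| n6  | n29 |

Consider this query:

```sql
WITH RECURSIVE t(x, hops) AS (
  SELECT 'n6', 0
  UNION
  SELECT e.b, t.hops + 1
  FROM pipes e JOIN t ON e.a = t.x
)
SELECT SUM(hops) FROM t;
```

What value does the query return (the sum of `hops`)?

3

Base: (n6, hops=0).
Iteration 1: edges from {n6} -> (n29, hops=1).
Iteration 2: edges from {n29} -> (n31, hops=2).
Iteration 3: no outgoing edges from {n31}; recursion stops.
SUM(hops) = 0 + 1 + 2 = 3.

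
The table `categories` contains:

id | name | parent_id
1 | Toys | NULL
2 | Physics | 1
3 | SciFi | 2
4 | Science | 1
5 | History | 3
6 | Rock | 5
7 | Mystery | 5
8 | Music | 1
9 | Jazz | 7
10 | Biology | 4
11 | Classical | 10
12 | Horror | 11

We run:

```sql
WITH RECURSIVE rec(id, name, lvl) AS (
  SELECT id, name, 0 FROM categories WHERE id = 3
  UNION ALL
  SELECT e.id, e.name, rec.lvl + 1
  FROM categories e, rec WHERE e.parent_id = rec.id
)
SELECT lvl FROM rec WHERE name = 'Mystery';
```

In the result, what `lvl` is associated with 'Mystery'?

Base: id=3 (SciFi) at lvl 0.
Iteration 1: rows with parent_id in {3} -> History (id 5, lvl 1).
Iteration 2: rows with parent_id in {5} -> Rock (id 6, lvl 2), Mystery (id 7, lvl 2).
Iteration 3: rows with parent_id in {6,7} -> Jazz (id 9, lvl 3).
Iteration 4: no rows with parent_id in {9}; recursion stops.

2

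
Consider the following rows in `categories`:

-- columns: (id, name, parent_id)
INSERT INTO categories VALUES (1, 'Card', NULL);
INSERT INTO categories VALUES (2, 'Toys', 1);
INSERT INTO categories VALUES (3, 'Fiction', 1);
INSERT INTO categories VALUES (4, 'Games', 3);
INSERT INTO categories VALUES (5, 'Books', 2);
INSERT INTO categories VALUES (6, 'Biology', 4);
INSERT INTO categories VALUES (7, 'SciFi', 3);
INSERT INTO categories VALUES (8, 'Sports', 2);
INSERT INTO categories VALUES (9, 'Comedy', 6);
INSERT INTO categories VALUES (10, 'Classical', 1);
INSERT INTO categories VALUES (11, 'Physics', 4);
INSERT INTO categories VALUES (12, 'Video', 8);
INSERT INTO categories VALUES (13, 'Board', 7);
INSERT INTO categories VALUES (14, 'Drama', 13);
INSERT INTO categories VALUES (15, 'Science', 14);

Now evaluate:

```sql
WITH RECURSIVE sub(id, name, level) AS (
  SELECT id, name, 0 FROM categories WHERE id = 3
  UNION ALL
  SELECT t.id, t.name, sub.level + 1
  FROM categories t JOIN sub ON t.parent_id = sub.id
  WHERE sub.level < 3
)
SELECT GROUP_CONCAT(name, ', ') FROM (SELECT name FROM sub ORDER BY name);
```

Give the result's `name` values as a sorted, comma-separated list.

Base: id=3 (Fiction) at level 0.
Iteration 1: rows with parent_id in {3} -> Games (id 4, level 1), SciFi (id 7, level 1).
Iteration 2: rows with parent_id in {4,7} -> Biology (id 6, level 2), Physics (id 11, level 2), Board (id 13, level 2).
Iteration 3: rows with parent_id in {6,11,13} -> Comedy (id 9, level 3), Drama (id 14, level 3).
Iteration 4: level < 3 fails for all current rows; recursion stops.

Biology, Board, Comedy, Drama, Fiction, Games, Physics, SciFi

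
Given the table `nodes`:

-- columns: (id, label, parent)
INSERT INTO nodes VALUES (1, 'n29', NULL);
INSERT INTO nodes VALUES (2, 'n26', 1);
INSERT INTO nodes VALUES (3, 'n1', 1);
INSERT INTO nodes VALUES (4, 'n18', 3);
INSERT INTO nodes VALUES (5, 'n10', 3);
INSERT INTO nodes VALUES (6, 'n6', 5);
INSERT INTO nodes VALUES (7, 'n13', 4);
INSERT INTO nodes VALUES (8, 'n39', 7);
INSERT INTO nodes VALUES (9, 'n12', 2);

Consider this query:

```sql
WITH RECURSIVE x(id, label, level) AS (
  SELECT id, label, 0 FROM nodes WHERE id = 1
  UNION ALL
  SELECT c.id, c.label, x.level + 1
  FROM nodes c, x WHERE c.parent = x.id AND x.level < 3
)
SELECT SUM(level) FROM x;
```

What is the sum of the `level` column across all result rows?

Base: id=1 (n29) at level 0.
Iteration 1: rows with parent in {1} -> n26 (id 2, level 1), n1 (id 3, level 1).
Iteration 2: rows with parent in {2,3} -> n18 (id 4, level 2), n10 (id 5, level 2), n12 (id 9, level 2).
Iteration 3: rows with parent in {4,5,9} -> n6 (id 6, level 3), n13 (id 7, level 3).
Iteration 4: level < 3 fails for all current rows; recursion stops.
SUM(level) = 0 + 1 + 1 + 2 + 2 + 2 + 3 + 3 = 14.

14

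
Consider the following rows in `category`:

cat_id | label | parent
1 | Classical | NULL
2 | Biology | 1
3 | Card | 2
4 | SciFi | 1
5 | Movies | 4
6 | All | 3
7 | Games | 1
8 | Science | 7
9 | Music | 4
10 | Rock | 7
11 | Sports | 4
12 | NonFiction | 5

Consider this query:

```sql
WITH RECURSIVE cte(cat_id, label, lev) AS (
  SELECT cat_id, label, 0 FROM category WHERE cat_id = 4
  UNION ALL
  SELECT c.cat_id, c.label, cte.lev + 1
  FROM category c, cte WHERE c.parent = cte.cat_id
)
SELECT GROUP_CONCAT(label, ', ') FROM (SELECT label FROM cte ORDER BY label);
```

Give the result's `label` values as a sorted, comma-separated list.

Base: cat_id=4 (SciFi) at lev 0.
Iteration 1: rows with parent in {4} -> Movies (id 5, lev 1), Music (id 9, lev 1), Sports (id 11, lev 1).
Iteration 2: rows with parent in {5,9,11} -> NonFiction (id 12, lev 2).
Iteration 3: no rows with parent in {12}; recursion stops.

Movies, Music, NonFiction, SciFi, Sports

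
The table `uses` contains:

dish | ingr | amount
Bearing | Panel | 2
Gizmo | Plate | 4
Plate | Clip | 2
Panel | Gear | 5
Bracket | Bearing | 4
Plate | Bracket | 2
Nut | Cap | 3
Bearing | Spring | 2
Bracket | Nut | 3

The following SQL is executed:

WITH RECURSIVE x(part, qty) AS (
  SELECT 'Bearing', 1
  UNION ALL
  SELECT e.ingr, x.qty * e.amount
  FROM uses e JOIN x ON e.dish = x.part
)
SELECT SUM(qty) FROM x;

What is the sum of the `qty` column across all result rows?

15

Base: (Bearing, qty=1).
Iteration 1: components of {Bearing} -> Panel = 1*2 = 2, Spring = 1*2 = 2.
Iteration 2: components of {Panel,Spring} -> Gear = 2*5 = 10.
Iteration 3: no further components; recursion stops.
SUM(qty) = 1 + 2 + 2 + 10 = 15.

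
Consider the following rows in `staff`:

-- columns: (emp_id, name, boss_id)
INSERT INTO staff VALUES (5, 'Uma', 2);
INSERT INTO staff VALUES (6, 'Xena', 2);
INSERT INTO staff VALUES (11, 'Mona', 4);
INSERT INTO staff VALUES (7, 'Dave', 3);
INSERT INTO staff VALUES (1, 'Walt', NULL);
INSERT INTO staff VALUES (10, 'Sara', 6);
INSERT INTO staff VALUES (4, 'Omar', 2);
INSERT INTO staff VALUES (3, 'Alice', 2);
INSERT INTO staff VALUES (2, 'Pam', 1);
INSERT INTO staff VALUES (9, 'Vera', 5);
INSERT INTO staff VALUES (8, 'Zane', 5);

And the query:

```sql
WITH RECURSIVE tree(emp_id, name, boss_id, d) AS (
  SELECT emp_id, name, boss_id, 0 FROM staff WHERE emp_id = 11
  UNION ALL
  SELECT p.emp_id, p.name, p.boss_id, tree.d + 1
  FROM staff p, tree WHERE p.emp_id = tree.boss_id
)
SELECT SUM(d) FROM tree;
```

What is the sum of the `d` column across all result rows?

Base: emp_id=11 (Mona), boss_id=4, d 0.
Iteration 1: join on emp_id=4 -> Omar (id 4, boss_id=2, d 1).
Iteration 2: join on emp_id=2 -> Pam (id 2, boss_id=1, d 2).
Iteration 3: join on emp_id=1 -> Walt (id 1, boss_id=NULL, d 3).
Iteration 4: boss_id is NULL; no match; recursion stops.
SUM(d) = 0 + 1 + 2 + 3 = 6.

6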